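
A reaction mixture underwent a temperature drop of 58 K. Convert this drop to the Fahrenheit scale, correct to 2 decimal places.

For a temperature interval the offset drops out; only the factor 1.8 applies.
58 × 1.8 = 104.40.

104.40°F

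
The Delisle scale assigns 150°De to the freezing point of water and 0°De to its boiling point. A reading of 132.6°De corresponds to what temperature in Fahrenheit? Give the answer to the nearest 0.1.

Linear interpolation between the fixed points: C = (132.6 - 150) × 100 / (0 - 150) = 11.6000°C.
Then 11.6000 × 1.8 + 32 = 52.9°F.

52.9°F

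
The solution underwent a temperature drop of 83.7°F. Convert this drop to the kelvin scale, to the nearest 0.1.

46.5 K

An interval of 1°F corresponds to 5/9 K.
83.7 × 5/9 = 46.5.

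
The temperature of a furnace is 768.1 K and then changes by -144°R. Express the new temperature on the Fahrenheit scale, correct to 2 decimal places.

Initial temperature in Celsius: 768.1 - 273.15 = 494.9500°C.
The 144°R change is an interval, so only the factor 5/9 applies: -144 × 5/9 = -80.0000°C.
Final Celsius temperature: 494.9500 - 80.0000 = 414.9500°C.
In Fahrenheit: 414.9500 × 1.8 + 32 = 778.91°F.

778.91°F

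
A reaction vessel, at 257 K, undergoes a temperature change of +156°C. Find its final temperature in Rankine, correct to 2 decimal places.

Initial temperature in Celsius: 257 - 273.15 = -16.1500°C.
Final Celsius temperature: -16.1500 + 156.0000 = 139.8500°C.
In Rankine: 139.8500 × 1.8 + 491.67 = 743.40°R.

743.40°R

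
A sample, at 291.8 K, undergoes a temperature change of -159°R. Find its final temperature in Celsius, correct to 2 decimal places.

Initial temperature in Celsius: 291.8 - 273.15 = 18.6500°C.
The 159°R change is an interval, so only the factor 5/9 applies: -159 × 5/9 = -88.3333°C.
Final Celsius temperature: 18.6500 - 88.3333 = -69.6833°C.

-69.68°C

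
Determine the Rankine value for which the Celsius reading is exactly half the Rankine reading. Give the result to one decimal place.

Let R be the Rankine reading. The Celsius reading is C = 5/9·R - 273.15.
Require C = 0.5·R: 5/9·R - 273.15 = 0.5·R.
(1/18)·R = 273.15  ⇒  R = 4916.7.

4916.7°R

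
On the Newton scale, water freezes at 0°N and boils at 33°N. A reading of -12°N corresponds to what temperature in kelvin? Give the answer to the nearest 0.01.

236.79 K

Linear interpolation between the fixed points: C = (-12 - 0) × 100 / (33 - 0) = -36.3636°C.
Then -36.3636 + 273.15 = 236.79 K.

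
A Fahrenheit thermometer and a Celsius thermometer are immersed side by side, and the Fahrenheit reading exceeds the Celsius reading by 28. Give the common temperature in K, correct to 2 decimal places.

268.15 K

Let x be the Fahrenheit reading; then the Celsius reading is 5/9·x - 17.7778.
(5/9·x - 17.7778) - x = -28  ⇒  (-4/9)·x = -92/9  ⇒  x = 23.0000°F.
In Celsius: (23 - 32) × 5/9 = -5.0000°C.
In kelvin: -5.0000 + 273.15 = 268.15 K.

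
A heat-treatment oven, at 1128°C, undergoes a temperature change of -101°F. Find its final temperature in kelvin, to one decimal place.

1345.0 K

The 101°F change is an interval, so only the factor 5/9 applies: -101 × 5/9 = -56.1111°C.
Final Celsius temperature: 1128.0000 - 56.1111 = 1071.8889°C.
In kelvin: 1071.8889 + 273.15 = 1345.0 K.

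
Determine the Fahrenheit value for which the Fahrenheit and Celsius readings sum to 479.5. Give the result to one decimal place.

Let F be the Fahrenheit reading. The Celsius reading is C = 5/9·F - 17.7778.
Require F + C = 479.5: (14/9)·F - 17.7778 = 479.5.
F = (479.5 + 17.7778) / (14/9) = 319.7.

319.7°F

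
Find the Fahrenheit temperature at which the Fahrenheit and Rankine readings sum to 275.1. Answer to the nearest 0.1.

Let F be the Fahrenheit reading. The Rankine reading is R = 1·F + 459.67.
Require F + R = 275.1: (2)·F + 459.67 = 275.1.
F = (275.1 - 459.67) / (2) = -92.3.

-92.3°F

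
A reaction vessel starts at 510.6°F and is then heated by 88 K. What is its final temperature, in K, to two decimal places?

Initial temperature in Celsius: (510.6 - 32) × 5/9 = 265.8889°C.
The 88 K change is an interval; Kelvin and Celsius degrees are the same size, so ΔC = +88°C.
Final Celsius temperature: 265.8889 + 88.0000 = 353.8889°C.
In kelvin: 353.8889 + 273.15 = 627.04 K.

627.04 K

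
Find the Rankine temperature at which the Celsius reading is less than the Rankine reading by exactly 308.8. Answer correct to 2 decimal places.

Let R be the Rankine reading. The Celsius reading is C = 5/9·R - 273.15.
Require C - R = -308.8: (-4/9)·R - 273.15 = -308.8.
R = (-308.8 + 273.15) / (-4/9) = 80.21.

80.21°R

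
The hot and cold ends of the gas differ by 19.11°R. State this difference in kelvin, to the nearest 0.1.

An interval of 1°R corresponds to 5/9 K.
19.11 × 5/9 = 10.6.

10.6 K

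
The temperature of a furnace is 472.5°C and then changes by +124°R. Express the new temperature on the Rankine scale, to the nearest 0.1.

The 124°R change is an interval, so only the factor 5/9 applies: +124 × 5/9 = +68.8889°C.
Final Celsius temperature: 472.5000 + 68.8889 = 541.3889°C.
In Rankine: 541.3889 × 1.8 + 491.67 = 1466.2°R.

1466.2°R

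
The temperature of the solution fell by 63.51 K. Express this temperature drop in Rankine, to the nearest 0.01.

Only the scale ratio 1.8 matters for a change in temperature.
63.51 × 1.8 = 114.32.

114.32°R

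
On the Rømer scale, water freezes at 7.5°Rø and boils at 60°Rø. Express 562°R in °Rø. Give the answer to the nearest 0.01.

First in Celsius: (562 - 491.67) × 5/9 = 39.0722°C.
Linearly onto the Rømer scale: 7.5 + (39.0722 / 100) × (60 - 7.5) = 28.01°Rø.

28.01°Rø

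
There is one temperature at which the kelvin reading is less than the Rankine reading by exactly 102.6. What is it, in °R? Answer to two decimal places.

230.85°R

Let R be the Rankine reading. The kelvin reading is K = 5/9·R.
Require K - R = -102.6: (-4/9)·R = -102.6.
R = (-102.6) / (-4/9) = 230.85.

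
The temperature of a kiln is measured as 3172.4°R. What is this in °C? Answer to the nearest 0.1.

In Celsius: (3172.4 - 491.67) × 5/9 = 1489.2944°C.

1489.3°C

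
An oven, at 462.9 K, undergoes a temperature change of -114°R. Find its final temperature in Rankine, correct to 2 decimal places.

719.22°R

Initial temperature in Celsius: 462.9 - 273.15 = 189.7500°C.
The 114°R change is an interval, so only the factor 5/9 applies: -114 × 5/9 = -63.3333°C.
Final Celsius temperature: 189.7500 - 63.3333 = 126.4167°C.
In Rankine: 126.4167 × 1.8 + 491.67 = 719.22°R.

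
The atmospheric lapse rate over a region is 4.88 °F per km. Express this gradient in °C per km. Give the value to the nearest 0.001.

2.711 °C/km

The quantity depends on a temperature interval, so only the ratio of degree sizes applies; the offset between the scales is irrelevant.
A change of 1°F is a change of 5/9°C, so 4.88 × 5/9 = 2.711.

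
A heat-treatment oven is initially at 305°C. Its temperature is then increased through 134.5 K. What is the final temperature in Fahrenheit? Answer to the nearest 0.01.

823.10°F

The 134.5 K change is an interval; Kelvin and Celsius degrees are the same size, so ΔC = +134.5°C.
Final Celsius temperature: 305.0000 + 134.5000 = 439.5000°C.
In Fahrenheit: 439.5000 × 1.8 + 32 = 823.10°F.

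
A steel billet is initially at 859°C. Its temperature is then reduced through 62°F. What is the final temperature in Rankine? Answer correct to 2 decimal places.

1975.87°R

The 62°F change is an interval, so only the factor 5/9 applies: -62 × 5/9 = -34.4444°C.
Final Celsius temperature: 859.0000 - 34.4444 = 824.5556°C.
In Rankine: 824.5556 × 1.8 + 491.67 = 1975.87°R.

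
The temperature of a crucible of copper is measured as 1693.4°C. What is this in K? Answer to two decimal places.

1966.55 K

In kelvin: 1693.4000 + 273.15 = 1966.55 K.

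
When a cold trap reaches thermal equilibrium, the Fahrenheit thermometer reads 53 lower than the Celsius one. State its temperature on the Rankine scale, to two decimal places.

Let x be the Celsius reading; then the Fahrenheit reading is 1.8·x + 32.
(1.8·x + 32) - x = -53  ⇒  (0.8)·x = -85  ⇒  x = -106.2500°C.
In Rankine: -106.2500 × 1.8 + 491.67 = 300.42°R.

300.42°R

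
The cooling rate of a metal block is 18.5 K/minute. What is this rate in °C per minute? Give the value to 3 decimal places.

18.500 °C/minute

The quantity depends on a temperature interval, so only the ratio of degree sizes applies; the offset between the scales is irrelevant.
A change of 1 K is a change of 1°C, so 18.5 × 1 = 18.500.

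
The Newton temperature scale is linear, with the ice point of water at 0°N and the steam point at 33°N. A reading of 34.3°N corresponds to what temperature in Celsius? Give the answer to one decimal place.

103.9°C

Linear interpolation between the fixed points: C = (34.3 - 0) × 100 / (33 - 0) = 103.9394°C.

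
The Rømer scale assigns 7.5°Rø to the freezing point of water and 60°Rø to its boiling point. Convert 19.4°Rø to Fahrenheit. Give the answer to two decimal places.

Linear interpolation between the fixed points: C = (19.4 - 7.5) × 100 / (60 - 7.5) = 22.6667°C.
Then 22.6667 × 1.8 + 32 = 72.80°F.

72.80°F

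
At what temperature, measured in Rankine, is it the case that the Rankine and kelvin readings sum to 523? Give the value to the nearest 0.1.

Let R be the Rankine reading. The kelvin reading is K = 5/9·R.
Require R + K = 523: (14/9)·R = 523.
R = (523) / (14/9) = 336.2.

336.2°R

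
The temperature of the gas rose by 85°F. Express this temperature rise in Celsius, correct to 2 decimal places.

47.22°C

Only the scale ratio 5/9 matters for a change in temperature.
85 × 5/9 = 47.22.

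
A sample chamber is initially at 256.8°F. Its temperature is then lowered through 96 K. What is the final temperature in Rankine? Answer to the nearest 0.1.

Initial temperature in Celsius: (256.8 - 32) × 5/9 = 124.8889°C.
The 96 K change is an interval; Kelvin and Celsius degrees are the same size, so ΔC = -96°C.
Final Celsius temperature: 124.8889 - 96.0000 = 28.8889°C.
In Rankine: 28.8889 × 1.8 + 491.67 = 543.7°R.

543.7°R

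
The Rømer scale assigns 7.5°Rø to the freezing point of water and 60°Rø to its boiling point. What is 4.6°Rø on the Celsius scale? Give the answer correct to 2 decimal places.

Linear interpolation between the fixed points: C = (4.6 - 7.5) × 100 / (60 - 7.5) = -5.5238°C.

-5.52°C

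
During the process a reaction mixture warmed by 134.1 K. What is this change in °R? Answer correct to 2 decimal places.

241.38°R

An interval of 1 K corresponds to 1.8°R.
134.1 × 1.8 = 241.38.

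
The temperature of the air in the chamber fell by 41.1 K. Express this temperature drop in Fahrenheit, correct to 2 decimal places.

73.98°F

Only the scale ratio 1.8 matters for a change in temperature.
41.1 × 1.8 = 73.98.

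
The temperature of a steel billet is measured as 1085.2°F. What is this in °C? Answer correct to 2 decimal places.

585.11°C

In Celsius: (1085.2 - 32) × 5/9 = 585.1111°C.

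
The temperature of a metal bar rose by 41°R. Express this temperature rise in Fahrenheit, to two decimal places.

41.00°F

Rankine and Fahrenheit degrees are the same size, so the interval is unchanged: 41.00.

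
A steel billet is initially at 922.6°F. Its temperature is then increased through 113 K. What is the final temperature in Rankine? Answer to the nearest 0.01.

Initial temperature in Celsius: (922.6 - 32) × 5/9 = 494.7778°C.
The 113 K change is an interval; Kelvin and Celsius degrees are the same size, so ΔC = +113°C.
Final Celsius temperature: 494.7778 + 113.0000 = 607.7778°C.
In Rankine: 607.7778 × 1.8 + 491.67 = 1585.67°R.

1585.67°R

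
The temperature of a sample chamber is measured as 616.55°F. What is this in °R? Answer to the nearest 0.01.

In Celsius: (616.55 - 32) × 5/9 = 324.7500°C.
In Rankine: 324.7500 × 1.8 + 491.67 = 1076.22°R.

1076.22°R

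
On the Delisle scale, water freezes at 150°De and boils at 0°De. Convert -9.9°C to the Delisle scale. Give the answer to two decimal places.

164.85°De

Linearly onto the Delisle scale: 150 + (-9.9000 / 100) × (0 - 150) = 164.85°De.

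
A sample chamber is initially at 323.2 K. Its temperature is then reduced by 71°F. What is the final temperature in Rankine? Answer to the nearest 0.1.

Initial temperature in Celsius: 323.2 - 273.15 = 50.0500°C.
The 71°F change is an interval, so only the factor 5/9 applies: -71 × 5/9 = -39.4444°C.
Final Celsius temperature: 50.0500 - 39.4444 = 10.6056°C.
In Rankine: 10.6056 × 1.8 + 491.67 = 510.8°R.

510.8°R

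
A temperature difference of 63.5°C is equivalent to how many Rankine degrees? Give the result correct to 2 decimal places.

114.30°R

An interval of 1°C corresponds to 1.8°R.
63.5 × 1.8 = 114.30.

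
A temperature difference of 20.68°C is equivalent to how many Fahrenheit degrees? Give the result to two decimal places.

37.22°F

For a temperature interval the offset drops out; only the factor 1.8 applies.
20.68 × 1.8 = 37.22.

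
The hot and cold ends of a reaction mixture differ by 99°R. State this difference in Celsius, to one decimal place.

For a temperature interval the offset drops out; only the factor 5/9 applies.
99 × 5/9 = 55.0.

55.0°C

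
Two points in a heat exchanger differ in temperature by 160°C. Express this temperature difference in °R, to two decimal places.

Only the scale ratio 1.8 matters for a change in temperature.
160 × 1.8 = 288.00.

288.00°R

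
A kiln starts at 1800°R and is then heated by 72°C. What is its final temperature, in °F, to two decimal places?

1469.93°F

Initial temperature in Celsius: (1800 - 491.67) × 5/9 = 726.8500°C.
Final Celsius temperature: 726.8500 + 72.0000 = 798.8500°C.
In Fahrenheit: 798.8500 × 1.8 + 32 = 1469.93°F.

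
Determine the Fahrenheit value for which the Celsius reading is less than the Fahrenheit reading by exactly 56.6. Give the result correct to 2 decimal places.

87.35°F

Let F be the Fahrenheit reading. The Celsius reading is C = 5/9·F - 17.7778.
Require C - F = -56.6: (-4/9)·F - 17.7778 = -56.6.
F = (-56.6 + 17.7778) / (-4/9) = 87.35.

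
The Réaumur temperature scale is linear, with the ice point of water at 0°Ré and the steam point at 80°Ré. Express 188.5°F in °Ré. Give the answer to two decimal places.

69.56°Ré

First in Celsius: (188.5 - 32) × 5/9 = 86.9444°C.
Linearly onto the Réaumur scale: 0 + (86.9444 / 100) × (80 - 0) = 69.56°Ré.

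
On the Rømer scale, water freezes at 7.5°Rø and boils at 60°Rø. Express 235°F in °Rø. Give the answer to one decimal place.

First in Celsius: (235 - 32) × 5/9 = 112.7778°C.
Linearly onto the Rømer scale: 7.5 + (112.7778 / 100) × (60 - 7.5) = 66.7°Rø.

66.7°Rø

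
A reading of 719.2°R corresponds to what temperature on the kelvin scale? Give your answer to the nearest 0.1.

In Celsius: (719.2 - 491.67) × 5/9 = 126.4056°C.
In kelvin: 126.4056 + 273.15 = 399.6 K.

399.6 K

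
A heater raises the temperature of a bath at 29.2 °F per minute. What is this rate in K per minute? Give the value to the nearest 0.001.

Since only a temperature interval is involved, the additive offset between the scales drops out.
A change of 1°F is a change of 5/9 K, so 29.2 × 5/9 = 16.222.

16.222 K/minute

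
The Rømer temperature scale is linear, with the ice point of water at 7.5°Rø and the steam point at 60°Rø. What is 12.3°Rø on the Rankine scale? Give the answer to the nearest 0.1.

Linear interpolation between the fixed points: C = (12.3 - 7.5) × 100 / (60 - 7.5) = 9.1429°C.
Then 9.1429 × 1.8 + 491.67 = 508.1°R.

508.1°R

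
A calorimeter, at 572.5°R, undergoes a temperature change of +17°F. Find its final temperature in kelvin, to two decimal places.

327.50 K

Initial temperature in Celsius: (572.5 - 491.67) × 5/9 = 44.9056°C.
The 17°F change is an interval, so only the factor 5/9 applies: +17 × 5/9 = +9.4444°C.
Final Celsius temperature: 44.9056 + 9.4444 = 54.3500°C.
In kelvin: 54.3500 + 273.15 = 327.50 K.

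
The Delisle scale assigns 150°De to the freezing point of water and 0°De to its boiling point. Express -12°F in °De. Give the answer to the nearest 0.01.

186.67°De

First in Celsius: (-12 - 32) × 5/9 = -24.4444°C.
Linearly onto the Delisle scale: 150 + (-24.4444 / 100) × (0 - 150) = 186.67°De.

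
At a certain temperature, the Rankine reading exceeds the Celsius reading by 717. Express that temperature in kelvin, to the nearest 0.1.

554.8 K

Let x be the Celsius reading; then the Rankine reading is 1.8·x + 491.67.
(1.8·x + 491.67) - x = 717  ⇒  (0.8)·x = 225.33  ⇒  x = 281.6625°C.
In kelvin: 281.6625 + 273.15 = 554.8 K.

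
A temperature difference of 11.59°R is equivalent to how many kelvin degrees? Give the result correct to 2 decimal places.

6.44 K

For a temperature interval the offset drops out; only the factor 5/9 applies.
11.59 × 5/9 = 6.44.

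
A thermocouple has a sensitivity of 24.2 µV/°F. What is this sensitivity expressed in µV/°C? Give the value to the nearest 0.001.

43.560 µV/°C

The quantity depends on a temperature interval, so only the ratio of degree sizes applies; the offset between the scales is irrelevant.
A change of 1°C is a change of 1.8°F, so per °C the value is 24.2 × 1.8 = 43.560.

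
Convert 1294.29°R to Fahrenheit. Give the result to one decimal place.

In Celsius: (1294.29 - 491.67) × 5/9 = 445.9000°C.
In Fahrenheit: 445.9000 × 1.8 + 32 = 834.6°F.

834.6°F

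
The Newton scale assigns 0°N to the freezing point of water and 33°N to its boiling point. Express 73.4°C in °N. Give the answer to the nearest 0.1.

24.2°N

Linearly onto the Newton scale: 0 + (73.4000 / 100) × (33 - 0) = 24.2°N.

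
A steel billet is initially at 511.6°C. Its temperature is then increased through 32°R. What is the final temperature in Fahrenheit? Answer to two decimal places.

The 32°R change is an interval, so only the factor 5/9 applies: +32 × 5/9 = +17.7778°C.
Final Celsius temperature: 511.6000 + 17.7778 = 529.3778°C.
In Fahrenheit: 529.3778 × 1.8 + 32 = 984.88°F.

984.88°F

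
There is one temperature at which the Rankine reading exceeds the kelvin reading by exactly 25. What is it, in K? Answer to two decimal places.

31.25 K

Let K be the kelvin reading. The Rankine reading is R = 1.8·K.
Require R - K = 25: (0.8)·K = 25.
K = (25) / (0.8) = 31.25.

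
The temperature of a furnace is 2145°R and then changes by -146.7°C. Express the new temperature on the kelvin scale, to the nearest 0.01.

Initial temperature in Celsius: (2145 - 491.67) × 5/9 = 918.5167°C.
Final Celsius temperature: 918.5167 - 146.7000 = 771.8167°C.
In kelvin: 771.8167 + 273.15 = 1044.97 K.

1044.97 K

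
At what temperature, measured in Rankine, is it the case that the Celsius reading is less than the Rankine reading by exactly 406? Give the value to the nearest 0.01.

298.91°R

Let R be the Rankine reading. The Celsius reading is C = 5/9·R - 273.15.
Require C - R = -406: (-4/9)·R - 273.15 = -406.
R = (-406 + 273.15) / (-4/9) = 298.91.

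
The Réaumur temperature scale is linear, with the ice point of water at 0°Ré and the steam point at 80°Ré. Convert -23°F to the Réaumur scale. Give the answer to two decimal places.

-24.44°Ré

First in Celsius: (-23 - 32) × 5/9 = -30.5556°C.
Linearly onto the Réaumur scale: 0 + (-30.5556 / 100) × (80 - 0) = -24.44°Ré.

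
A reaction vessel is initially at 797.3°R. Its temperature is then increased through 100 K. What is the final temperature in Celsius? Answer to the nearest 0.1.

269.8°C

Initial temperature in Celsius: (797.3 - 491.67) × 5/9 = 169.7944°C.
The 100 K change is an interval; Kelvin and Celsius degrees are the same size, so ΔC = +100°C.
Final Celsius temperature: 169.7944 + 100.0000 = 269.7944°C.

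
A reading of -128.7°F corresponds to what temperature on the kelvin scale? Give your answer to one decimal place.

183.9 K

In Celsius: (-128.7 - 32) × 5/9 = -89.2778°C.
In kelvin: -89.2778 + 273.15 = 183.9 K.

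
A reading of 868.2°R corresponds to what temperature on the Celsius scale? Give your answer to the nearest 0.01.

In Celsius: (868.2 - 491.67) × 5/9 = 209.1833°C.

209.18°C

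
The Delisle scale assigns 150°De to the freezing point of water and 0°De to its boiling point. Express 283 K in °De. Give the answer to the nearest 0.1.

First in Celsius: 283 - 273.15 = 9.8500°C.
Linearly onto the Delisle scale: 150 + (9.8500 / 100) × (0 - 150) = 135.2°De.

135.2°De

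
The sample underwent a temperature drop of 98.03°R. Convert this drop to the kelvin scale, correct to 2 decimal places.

54.46 K

Only the scale ratio 5/9 matters for a change in temperature.
98.03 × 5/9 = 54.46.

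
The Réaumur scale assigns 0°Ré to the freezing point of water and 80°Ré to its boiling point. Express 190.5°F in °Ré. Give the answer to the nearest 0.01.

70.44°Ré

First in Celsius: (190.5 - 32) × 5/9 = 88.0556°C.
Linearly onto the Réaumur scale: 0 + (88.0556 / 100) × (80 - 0) = 70.44°Ré.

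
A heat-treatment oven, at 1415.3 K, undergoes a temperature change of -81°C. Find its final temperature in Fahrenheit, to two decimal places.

1942.07°F

Initial temperature in Celsius: 1415.3 - 273.15 = 1142.1500°C.
Final Celsius temperature: 1142.1500 - 81.0000 = 1061.1500°C.
In Fahrenheit: 1061.1500 × 1.8 + 32 = 1942.07°F.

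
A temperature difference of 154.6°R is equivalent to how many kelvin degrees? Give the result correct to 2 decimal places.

An interval of 1°R corresponds to 5/9 K.
154.6 × 5/9 = 85.89.

85.89 K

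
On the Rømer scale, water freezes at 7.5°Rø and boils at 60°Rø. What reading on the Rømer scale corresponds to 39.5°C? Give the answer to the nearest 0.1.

28.2°Rø

Linearly onto the Rømer scale: 7.5 + (39.5000 / 100) × (60 - 7.5) = 28.2°Rø.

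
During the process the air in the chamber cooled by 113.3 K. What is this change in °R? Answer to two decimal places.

203.94°R

Only the scale ratio 1.8 matters for a change in temperature.
113.3 × 1.8 = 203.94.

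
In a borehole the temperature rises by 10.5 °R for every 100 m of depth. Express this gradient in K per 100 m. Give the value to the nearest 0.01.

5.83 K/100 m

The quantity depends on a temperature interval, so only the ratio of degree sizes applies; the offset between the scales is irrelevant.
A change of 1°R is a change of 5/9 K, so 10.5 × 5/9 = 5.83.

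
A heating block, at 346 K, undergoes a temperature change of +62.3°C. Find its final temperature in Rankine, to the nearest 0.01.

Initial temperature in Celsius: 346 - 273.15 = 72.8500°C.
Final Celsius temperature: 72.8500 + 62.3000 = 135.1500°C.
In Rankine: 135.1500 × 1.8 + 491.67 = 734.94°R.

734.94°R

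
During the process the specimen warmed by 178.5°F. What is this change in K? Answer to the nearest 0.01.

99.17 K

An interval of 1°F corresponds to 5/9 K.
178.5 × 5/9 = 99.17.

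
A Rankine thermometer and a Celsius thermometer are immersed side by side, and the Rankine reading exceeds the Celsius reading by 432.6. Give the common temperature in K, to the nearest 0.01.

Let x be the Rankine reading; then the Celsius reading is 5/9·x - 273.15.
(5/9·x - 273.15) - x = -432.6  ⇒  (-4/9)·x = -159.45  ⇒  x = 358.7625°R.
In Celsius: (358.7625 - 491.67) × 5/9 = -73.8375°C.
In kelvin: -73.8375 + 273.15 = 199.31 K.

199.31 K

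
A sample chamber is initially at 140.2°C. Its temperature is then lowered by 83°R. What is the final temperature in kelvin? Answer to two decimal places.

367.24 K

The 83°R change is an interval, so only the factor 5/9 applies: -83 × 5/9 = -46.1111°C.
Final Celsius temperature: 140.2000 - 46.1111 = 94.0889°C.
In kelvin: 94.0889 + 273.15 = 367.24 K.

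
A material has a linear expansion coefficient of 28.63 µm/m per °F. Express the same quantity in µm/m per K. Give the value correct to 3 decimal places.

51.534 µm/m per K

Since only a temperature interval is involved, the additive offset between the scales drops out.
A change of 1 K is a change of 1.8°F, so per K the value is 28.63 × 1.8 = 51.534.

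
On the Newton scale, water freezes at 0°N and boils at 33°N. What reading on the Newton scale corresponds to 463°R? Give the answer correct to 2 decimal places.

-5.26°N

First in Celsius: (463 - 491.67) × 5/9 = -15.9278°C.
Linearly onto the Newton scale: 0 + (-15.9278 / 100) × (33 - 0) = -5.26°N.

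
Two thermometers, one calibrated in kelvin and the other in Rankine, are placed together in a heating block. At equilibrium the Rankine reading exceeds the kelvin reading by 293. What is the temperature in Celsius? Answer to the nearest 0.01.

93.10°C

Let x be the kelvin reading; then the Rankine reading is 1.8·x.
(1.8·x) - x = 293  ⇒  (0.8)·x = 293  ⇒  x = 366.2500 K.
In Celsius: 366.25 - 273.15 = 93.10°C.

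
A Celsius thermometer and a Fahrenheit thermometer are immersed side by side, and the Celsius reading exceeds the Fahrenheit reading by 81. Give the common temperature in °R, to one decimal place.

Let x be the Celsius reading; then the Fahrenheit reading is 1.8·x + 32.
(1.8·x + 32) - x = -81  ⇒  (0.8)·x = -113  ⇒  x = -141.2500°C.
In Rankine: -141.2500 × 1.8 + 491.67 = 237.4°R.

237.4°R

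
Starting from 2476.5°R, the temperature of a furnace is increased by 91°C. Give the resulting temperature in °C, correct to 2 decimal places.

Initial temperature in Celsius: (2476.5 - 491.67) × 5/9 = 1102.6833°C.
Final Celsius temperature: 1102.6833 + 91.0000 = 1193.6833°C.

1193.68°C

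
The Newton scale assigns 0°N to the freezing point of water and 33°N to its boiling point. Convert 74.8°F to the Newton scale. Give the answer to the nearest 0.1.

7.8°N

First in Celsius: (74.8 - 32) × 5/9 = 23.7778°C.
Linearly onto the Newton scale: 0 + (23.7778 / 100) × (33 - 0) = 7.8°N.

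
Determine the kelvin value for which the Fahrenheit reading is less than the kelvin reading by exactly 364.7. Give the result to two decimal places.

118.71 K

Let K be the kelvin reading. The Fahrenheit reading is F = 1.8·K - 459.67.
Require F - K = -364.7: (0.8)·K - 459.67 = -364.7.
K = (-364.7 + 459.67) / (0.8) = 118.71.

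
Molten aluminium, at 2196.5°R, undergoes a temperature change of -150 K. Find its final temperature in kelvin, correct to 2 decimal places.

Initial temperature in Celsius: (2196.5 - 491.67) × 5/9 = 947.1278°C.
The 150 K change is an interval; Kelvin and Celsius degrees are the same size, so ΔC = -150°C.
Final Celsius temperature: 947.1278 - 150.0000 = 797.1278°C.
In kelvin: 797.1278 + 273.15 = 1070.28 K.

1070.28 K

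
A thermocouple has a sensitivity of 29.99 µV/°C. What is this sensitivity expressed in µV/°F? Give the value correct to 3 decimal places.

16.661 µV/°F

The quantity depends on a temperature interval, so only the ratio of degree sizes applies; the offset between the scales is irrelevant.
A change of 1°F is a change of 5/9°C, so per °F the value is 29.99 × 5/9 = 16.661.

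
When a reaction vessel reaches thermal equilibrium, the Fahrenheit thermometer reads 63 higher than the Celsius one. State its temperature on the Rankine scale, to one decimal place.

561.4°R

Let x be the Celsius reading; then the Fahrenheit reading is 1.8·x + 32.
(1.8·x + 32) - x = 63  ⇒  (0.8)·x = 31  ⇒  x = 38.7500°C.
In Rankine: 38.7500 × 1.8 + 491.67 = 561.4°R.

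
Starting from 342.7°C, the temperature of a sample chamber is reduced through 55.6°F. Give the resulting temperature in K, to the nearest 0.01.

The 55.6°F change is an interval, so only the factor 5/9 applies: -55.6 × 5/9 = -30.8889°C.
Final Celsius temperature: 342.7000 - 30.8889 = 311.8111°C.
In kelvin: 311.8111 + 273.15 = 584.96 K.

584.96 K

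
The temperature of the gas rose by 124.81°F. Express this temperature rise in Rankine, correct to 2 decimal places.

124.81°R

Fahrenheit and Rankine degrees are the same size, so the interval is unchanged: 124.81.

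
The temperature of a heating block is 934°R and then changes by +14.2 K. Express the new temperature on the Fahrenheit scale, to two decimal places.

499.89°F

Initial temperature in Celsius: (934 - 491.67) × 5/9 = 245.7389°C.
The 14.2 K change is an interval; Kelvin and Celsius degrees are the same size, so ΔC = +14.2°C.
Final Celsius temperature: 245.7389 + 14.2000 = 259.9389°C.
In Fahrenheit: 259.9389 × 1.8 + 32 = 499.89°F.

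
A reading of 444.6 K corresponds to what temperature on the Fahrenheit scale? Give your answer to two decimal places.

In Celsius: 444.6 - 273.15 = 171.4500°C.
In Fahrenheit: 171.4500 × 1.8 + 32 = 340.61°F.

340.61°F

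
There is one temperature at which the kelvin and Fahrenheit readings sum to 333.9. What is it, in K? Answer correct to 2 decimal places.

Let K be the kelvin reading. The Fahrenheit reading is F = 1.8·K - 459.67.
Require K + F = 333.9: (2.8)·K - 459.67 = 333.9.
K = (333.9 + 459.67) / (2.8) = 283.42.

283.42 K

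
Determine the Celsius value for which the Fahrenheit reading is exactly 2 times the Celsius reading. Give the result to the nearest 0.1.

160.0°C

Let C be the Celsius reading. The Fahrenheit reading is F = 1.8·C + 32.
Require F = 2·C: 1.8·C + 32 = 2·C.
(-0.2)·C = -32  ⇒  C = 160.0.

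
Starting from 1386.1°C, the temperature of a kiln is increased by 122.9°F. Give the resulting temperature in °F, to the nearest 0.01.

2649.88°F

The 122.9°F change is an interval, so only the factor 5/9 applies: +122.9 × 5/9 = +68.2778°C.
Final Celsius temperature: 1386.1000 + 68.2778 = 1454.3778°C.
In Fahrenheit: 1454.3778 × 1.8 + 32 = 2649.88°F.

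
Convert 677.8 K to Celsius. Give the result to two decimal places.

In Celsius: 677.8 - 273.15 = 404.6500°C.

404.65°C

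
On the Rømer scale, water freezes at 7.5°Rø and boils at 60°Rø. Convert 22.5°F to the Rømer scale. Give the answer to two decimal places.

First in Celsius: (22.5 - 32) × 5/9 = -5.2778°C.
Linearly onto the Rømer scale: 7.5 + (-5.2778 / 100) × (60 - 7.5) = 4.73°Rø.

4.73°Rø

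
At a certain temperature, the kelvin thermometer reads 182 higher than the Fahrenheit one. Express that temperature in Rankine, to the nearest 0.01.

Let x be the Fahrenheit reading; then the kelvin reading is 5/9·x + 255.372.
(5/9·x + 255.372) - x = 182  ⇒  (-4/9)·x = -73.3722  ⇒  x = 165.0875°F.
In Celsius: (165.0875 - 32) × 5/9 = 73.9375°C.
In Rankine: 73.9375 × 1.8 + 491.67 = 624.76°R.

624.76°R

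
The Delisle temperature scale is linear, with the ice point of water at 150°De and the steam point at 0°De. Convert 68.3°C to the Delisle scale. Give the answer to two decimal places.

Linearly onto the Delisle scale: 150 + (68.3000 / 100) × (0 - 150) = 47.55°De.

47.55°De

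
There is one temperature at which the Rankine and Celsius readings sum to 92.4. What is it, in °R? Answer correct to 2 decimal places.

235.00°R

Let R be the Rankine reading. The Celsius reading is C = 5/9·R - 273.15.
Require R + C = 92.4: (14/9)·R - 273.15 = 92.4.
R = (92.4 + 273.15) / (14/9) = 235.00.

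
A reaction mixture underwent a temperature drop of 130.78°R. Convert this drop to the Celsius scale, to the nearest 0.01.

For a temperature interval the offset drops out; only the factor 5/9 applies.
130.78 × 5/9 = 72.66.

72.66°C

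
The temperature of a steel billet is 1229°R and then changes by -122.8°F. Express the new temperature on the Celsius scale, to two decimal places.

341.41°C

Initial temperature in Celsius: (1229 - 491.67) × 5/9 = 409.6278°C.
The 122.8°F change is an interval, so only the factor 5/9 applies: -122.8 × 5/9 = -68.2222°C.
Final Celsius temperature: 409.6278 - 68.2222 = 341.4056°C.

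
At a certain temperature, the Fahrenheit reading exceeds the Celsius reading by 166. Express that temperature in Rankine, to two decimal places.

Let x be the Fahrenheit reading; then the Celsius reading is 5/9·x - 17.7778.
(5/9·x - 17.7778) - x = -166  ⇒  (-4/9)·x = -148.222  ⇒  x = 333.5000°F.
In Celsius: (333.5 - 32) × 5/9 = 167.5000°C.
In Rankine: 167.5000 × 1.8 + 491.67 = 793.17°R.

793.17°R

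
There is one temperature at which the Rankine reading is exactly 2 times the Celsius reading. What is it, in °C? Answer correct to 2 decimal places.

2458.35°C

Let C be the Celsius reading. The Rankine reading is R = 1.8·C + 491.67.
Require R = 2·C: 1.8·C + 491.67 = 2·C.
(-0.2)·C = -491.67  ⇒  C = 2458.35.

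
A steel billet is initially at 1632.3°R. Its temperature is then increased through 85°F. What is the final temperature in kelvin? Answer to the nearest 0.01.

Initial temperature in Celsius: (1632.3 - 491.67) × 5/9 = 633.6833°C.
The 85°F change is an interval, so only the factor 5/9 applies: +85 × 5/9 = +47.2222°C.
Final Celsius temperature: 633.6833 + 47.2222 = 680.9056°C.
In kelvin: 680.9056 + 273.15 = 954.06 K.

954.06 K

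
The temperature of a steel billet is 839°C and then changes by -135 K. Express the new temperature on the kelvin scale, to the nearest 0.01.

The 135 K change is an interval; Kelvin and Celsius degrees are the same size, so ΔC = -135°C.
Final Celsius temperature: 839.0000 - 135.0000 = 704.0000°C.
In kelvin: 704.0000 + 273.15 = 977.15 K.

977.15 K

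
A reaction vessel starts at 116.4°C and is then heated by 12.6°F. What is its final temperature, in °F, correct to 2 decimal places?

254.12°F

The 12.6°F change is an interval, so only the factor 5/9 applies: +12.6 × 5/9 = +7.0000°C.
Final Celsius temperature: 116.4000 + 7.0000 = 123.4000°C.
In Fahrenheit: 123.4000 × 1.8 + 32 = 254.12°F.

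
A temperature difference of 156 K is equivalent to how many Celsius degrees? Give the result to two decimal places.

156.00°C

Kelvin and Celsius degrees are the same size, so the interval is unchanged: 156.00.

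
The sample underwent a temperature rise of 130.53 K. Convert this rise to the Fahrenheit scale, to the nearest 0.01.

For a temperature interval the offset drops out; only the factor 1.8 applies.
130.53 × 1.8 = 234.95.

234.95°F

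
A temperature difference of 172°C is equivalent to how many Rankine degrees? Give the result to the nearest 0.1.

Only the scale ratio 1.8 matters for a change in temperature.
172 × 1.8 = 309.6.

309.6°R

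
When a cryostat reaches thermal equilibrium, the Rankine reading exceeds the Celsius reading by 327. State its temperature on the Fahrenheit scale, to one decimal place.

-338.5°F

Let x be the Rankine reading; then the Celsius reading is 5/9·x - 273.15.
(5/9·x - 273.15) - x = -327  ⇒  (-4/9)·x = -53.85  ⇒  x = 121.1625°R.
In Celsius: (121.1625 - 491.67) × 5/9 = -205.8375°C.
In Fahrenheit: -205.8375 × 1.8 + 32 = -338.5°F.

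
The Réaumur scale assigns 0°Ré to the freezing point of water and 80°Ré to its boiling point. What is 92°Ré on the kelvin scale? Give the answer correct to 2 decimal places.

Linear interpolation between the fixed points: C = (92 - 0) × 100 / (80 - 0) = 115.0000°C.
Then 115.0000 + 273.15 = 388.15 K.

388.15 K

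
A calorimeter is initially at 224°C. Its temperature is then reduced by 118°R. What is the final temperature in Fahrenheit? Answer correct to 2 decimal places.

317.20°F

The 118°R change is an interval, so only the factor 5/9 applies: -118 × 5/9 = -65.5556°C.
Final Celsius temperature: 224.0000 - 65.5556 = 158.4444°C.
In Fahrenheit: 158.4444 × 1.8 + 32 = 317.20°F.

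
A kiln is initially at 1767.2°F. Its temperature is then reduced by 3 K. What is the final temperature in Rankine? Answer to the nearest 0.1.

2221.5°R

Initial temperature in Celsius: (1767.2 - 32) × 5/9 = 964.0000°C.
The 3 K change is an interval; Kelvin and Celsius degrees are the same size, so ΔC = -3°C.
Final Celsius temperature: 964.0000 - 3.0000 = 961.0000°C.
In Rankine: 961.0000 × 1.8 + 491.67 = 2221.5°R.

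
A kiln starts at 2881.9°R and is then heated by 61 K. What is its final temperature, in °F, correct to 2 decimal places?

Initial temperature in Celsius: (2881.9 - 491.67) × 5/9 = 1327.9056°C.
The 61 K change is an interval; Kelvin and Celsius degrees are the same size, so ΔC = +61°C.
Final Celsius temperature: 1327.9056 + 61.0000 = 1388.9056°C.
In Fahrenheit: 1388.9056 × 1.8 + 32 = 2532.03°F.

2532.03°F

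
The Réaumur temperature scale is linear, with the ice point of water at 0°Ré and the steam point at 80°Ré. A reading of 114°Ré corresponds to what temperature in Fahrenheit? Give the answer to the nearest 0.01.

288.50°F

Linear interpolation between the fixed points: C = (114 - 0) × 100 / (80 - 0) = 142.5000°C.
Then 142.5000 × 1.8 + 32 = 288.50°F.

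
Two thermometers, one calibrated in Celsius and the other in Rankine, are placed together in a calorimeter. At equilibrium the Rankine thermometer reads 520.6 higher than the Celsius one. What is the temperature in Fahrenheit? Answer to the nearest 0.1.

Let x be the Celsius reading; then the Rankine reading is 1.8·x + 491.67.
(1.8·x + 491.67) - x = 520.6  ⇒  (0.8)·x = 28.93  ⇒  x = 36.1625°C.
In Fahrenheit: 36.1625 × 1.8 + 32 = 97.1°F.

97.1°F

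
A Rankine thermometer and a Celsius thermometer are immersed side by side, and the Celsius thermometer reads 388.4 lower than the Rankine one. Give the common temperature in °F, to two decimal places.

-200.36°F

Let x be the Rankine reading; then the Celsius reading is 5/9·x - 273.15.
(5/9·x - 273.15) - x = -388.4  ⇒  (-4/9)·x = -115.25  ⇒  x = 259.3125°R.
In Celsius: (259.3125 - 491.67) × 5/9 = -129.0875°C.
In Fahrenheit: -129.0875 × 1.8 + 32 = -200.36°F.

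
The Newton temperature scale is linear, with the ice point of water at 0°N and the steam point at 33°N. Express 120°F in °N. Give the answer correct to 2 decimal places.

First in Celsius: (120 - 32) × 5/9 = 48.8889°C.
Linearly onto the Newton scale: 0 + (48.8889 / 100) × (33 - 0) = 16.13°N.

16.13°N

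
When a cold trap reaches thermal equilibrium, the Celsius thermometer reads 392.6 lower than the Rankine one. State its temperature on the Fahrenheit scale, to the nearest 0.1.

-190.9°F

Let x be the Rankine reading; then the Celsius reading is 5/9·x - 273.15.
(5/9·x - 273.15) - x = -392.6  ⇒  (-4/9)·x = -119.45  ⇒  x = 268.7625°R.
In Celsius: (268.7625 - 491.67) × 5/9 = -123.8375°C.
In Fahrenheit: -123.8375 × 1.8 + 32 = -190.9°F.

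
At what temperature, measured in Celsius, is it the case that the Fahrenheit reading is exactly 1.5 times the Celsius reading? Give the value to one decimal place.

-106.7°C

Let C be the Celsius reading. The Fahrenheit reading is F = 1.8·C + 32.
Require F = 1.5·C: 1.8·C + 32 = 1.5·C.
(0.3)·C = -32  ⇒  C = -106.7.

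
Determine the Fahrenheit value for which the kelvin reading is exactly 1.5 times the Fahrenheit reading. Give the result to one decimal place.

Let F be the Fahrenheit reading. The kelvin reading is K = 5/9·F + 255.372.
Require K = 1.5·F: 5/9·F + 255.372 = 1.5·F.
(-17/18)·F = -255.372  ⇒  F = 270.4.

270.4°F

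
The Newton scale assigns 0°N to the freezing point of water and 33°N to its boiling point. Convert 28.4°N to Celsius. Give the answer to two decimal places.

86.06°C

Linear interpolation between the fixed points: C = (28.4 - 0) × 100 / (33 - 0) = 86.0606°C.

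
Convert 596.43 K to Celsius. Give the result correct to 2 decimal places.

In Celsius: 596.43 - 273.15 = 323.2800°C.

323.28°C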